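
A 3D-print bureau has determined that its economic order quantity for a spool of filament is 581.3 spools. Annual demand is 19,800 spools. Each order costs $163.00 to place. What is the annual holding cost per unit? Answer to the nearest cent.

Invert the EOQ relation Q*² = 2DS/H.
From Q* = √(2DS/H): H = 2DS / Q*² = 2 × 19,800 × 163 / 581.3² = 19.1021.

H ≈ $19.10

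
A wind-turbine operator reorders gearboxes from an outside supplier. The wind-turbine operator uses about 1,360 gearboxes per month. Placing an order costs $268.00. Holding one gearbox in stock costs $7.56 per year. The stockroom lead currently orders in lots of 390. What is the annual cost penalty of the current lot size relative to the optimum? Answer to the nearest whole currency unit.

Extra cost ≈ $4,557 per year

Annual demand D = 1,360 × 12 = 16,320.
EOQ = √(2DS/H) = √(2 × 16,320 × 268 / 7.56) ≈ 1075.68.
Cost at Q* = (D/Q*)S + (Q*/2)H = √(2DSH) ≈ $8,132.11.
Cost at Q = 390: (16,320/390)×268 + (390/2)×7.56 = $11,214.77 + $1,474.20 = $12,688.97.
Excess = $12,688.97 − $8,132.11 = $4,556.86.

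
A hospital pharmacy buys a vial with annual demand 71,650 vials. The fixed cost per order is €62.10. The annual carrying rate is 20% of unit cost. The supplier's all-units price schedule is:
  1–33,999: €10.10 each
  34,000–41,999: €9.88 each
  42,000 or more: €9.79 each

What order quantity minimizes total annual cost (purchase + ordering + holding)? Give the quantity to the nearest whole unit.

Holding cost per unit per year at price C is H = 0.20·C.
Evaluate total cost at each tier's feasible EOQ or, if the EOQ is below the tier, at the tier's minimum quantity.
EOQ at €10.10 = 2098.9 (feasible in tier 1): TC = 71,650×€10.10 + (71,650/2098.9)×62.1 + (2098.9/2)×0.20×€10.10 = €727,904.79.
EOQ at €9.88 = 2122.1 < 34000, so use break Q=34000: TC = 71,650×€9.88 + (71,650/34000.0)×62.1 + (34000.0/2)×0.20×€9.88 = €741,624.87.
EOQ at €9.79 = 2131.9 < 42000, so use break Q=42000: TC = 71,650×€9.79 + (71,650/42000.0)×62.1 + (42000.0/2)×0.20×€9.79 = €742,677.44.
Lowest total cost is €727,904.79 at Q = 2098.9.

Q* ≈ 2,099 vials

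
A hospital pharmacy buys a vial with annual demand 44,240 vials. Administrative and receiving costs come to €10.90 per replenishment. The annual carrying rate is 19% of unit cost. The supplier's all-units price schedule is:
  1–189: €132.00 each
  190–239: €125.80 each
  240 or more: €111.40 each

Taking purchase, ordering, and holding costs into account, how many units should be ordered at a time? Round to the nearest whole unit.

Q* ≈ 240 vials

Holding cost per unit per year at price C is H = 0.19·C.
Evaluate total cost at each tier's feasible EOQ or, if the EOQ is below the tier, at the tier's minimum quantity.
Tier 1 (€132.00): EOQ = 196.1 exceeds tier's upper bound 189, so this tier is dominated.
EOQ at €125.80 = 200.9 (feasible in tier 2): TC = 44,240×€125.80 + (44,240/200.9)×10.9 + (200.9/2)×0.19×€125.80 = €5,570,193.23.
EOQ at €111.40 = 213.5 < 240, so use break Q=240: TC = 44,240×€111.40 + (44,240/240.0)×10.9 + (240.0/2)×0.19×€111.40 = €4,932,885.15.
Lowest total cost is €4,932,885.15 at Q = 240.0.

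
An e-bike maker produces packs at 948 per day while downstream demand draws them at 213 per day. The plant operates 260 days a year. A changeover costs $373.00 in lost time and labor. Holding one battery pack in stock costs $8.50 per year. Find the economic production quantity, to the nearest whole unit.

Q* ≈ 2,504 packs

Annual demand D = 213 × 260 = 55,380.
Production build-up factor (1 − d/p) = 1 − 213/948 = 0.7753.
Q* = √(2DS / (H(1 − d/p))) = √(2 × 55,380 × 373 / (8.5 × 0.7753)).
= √(41,313,480 / 6.5902) ≈ 2503.784.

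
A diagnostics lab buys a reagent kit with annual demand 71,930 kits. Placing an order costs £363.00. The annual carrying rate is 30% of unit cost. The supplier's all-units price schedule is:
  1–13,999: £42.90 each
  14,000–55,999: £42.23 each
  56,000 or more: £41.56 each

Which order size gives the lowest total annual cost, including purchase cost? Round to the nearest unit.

Holding cost per unit per year at price C is H = 0.30·C.
Evaluate total cost at each tier's feasible EOQ or, if the EOQ is below the tier, at the tier's minimum quantity.
EOQ at £42.90 = 2014.3 (feasible in tier 1): TC = 71,930×£42.90 + (71,930/2014.3)×363 + (2014.3/2)×0.30×£42.90 = £3,111,721.63.
EOQ at £42.23 = 2030.3 < 14000, so use break Q=14000: TC = 71,930×£42.23 + (71,930/14000.0)×363 + (14000.0/2)×0.30×£42.23 = £3,128,151.94.
EOQ at £41.56 = 2046.6 < 56000, so use break Q=56000: TC = 71,930×£41.56 + (71,930/56000.0)×363 + (56000.0/2)×0.30×£41.56 = £3,338,981.06.
Lowest total cost is £3,111,721.63 at Q = 2014.3.

Q* ≈ 2,014 kits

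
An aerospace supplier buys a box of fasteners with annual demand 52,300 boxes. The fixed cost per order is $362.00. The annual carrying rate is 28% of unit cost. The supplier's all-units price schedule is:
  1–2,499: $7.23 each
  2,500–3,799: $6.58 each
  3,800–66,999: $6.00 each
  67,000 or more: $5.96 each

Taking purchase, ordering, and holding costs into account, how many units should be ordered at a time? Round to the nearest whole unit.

Holding cost per unit per year at price C is H = 0.28·C.
Evaluate total cost at each tier's feasible EOQ or, if the EOQ is below the tier, at the tier's minimum quantity.
Tier 1 ($7.23): EOQ = 4324.9 exceeds tier's upper bound 2499, so this tier is dominated.
Tier 2 ($6.58): EOQ = 4533.4 exceeds tier's upper bound 3799, so this tier is dominated.
EOQ at $6.00 = 4747.5 (feasible in tier 3): TC = 52,300×$6.00 + (52,300/4747.5)×362 + (4747.5/2)×0.28×$6.00 = $321,775.81.
EOQ at $5.96 = 4763.4 < 67000, so use break Q=67000: TC = 52,300×$5.96 + (52,300/67000.0)×362 + (67000.0/2)×0.28×$5.96 = $367,895.38.
Lowest total cost is $321,775.81 at Q = 4747.5.

Q* ≈ 4,748 boxes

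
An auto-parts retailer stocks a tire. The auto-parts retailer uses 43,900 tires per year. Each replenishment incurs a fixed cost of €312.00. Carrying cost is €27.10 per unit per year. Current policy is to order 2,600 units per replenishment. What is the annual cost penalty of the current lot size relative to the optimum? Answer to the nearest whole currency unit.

Extra cost ≈ €13,252 per year

EOQ = √(2DS/H) = √(2 × 43,900 × 312 / 27.1) ≈ 1005.40.
Cost at Q* = (D/Q*)S + (Q*/2)H = √(2DSH) ≈ €27,246.40.
Cost at Q = 2,600: (43,900/2,600)×312 + (2,600/2)×27.1 = €5,268.00 + €35,230.00 = €40,498.00.
Excess = €40,498.00 − €27,246.40 = €13,251.60.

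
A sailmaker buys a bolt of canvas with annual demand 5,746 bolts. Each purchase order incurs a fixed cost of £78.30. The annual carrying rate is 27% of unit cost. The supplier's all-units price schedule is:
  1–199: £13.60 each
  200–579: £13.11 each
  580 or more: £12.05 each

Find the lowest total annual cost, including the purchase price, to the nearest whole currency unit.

TC* ≈ £70,959

Holding cost per unit per year at price C is H = 0.27·C.
Evaluate total cost at each tier's feasible EOQ or, if the EOQ is below the tier, at the tier's minimum quantity.
Tier 1 (£13.60): EOQ = 495.0 exceeds tier's upper bound 199, so this tier is dominated.
EOQ at £13.11 = 504.2 (feasible in tier 2): TC = 5,746×£13.11 + (5,746/504.2)×78.3 + (504.2/2)×0.27×£13.11 = £77,114.75.
EOQ at £12.05 = 525.9 < 580, so use break Q=580: TC = 5,746×£12.05 + (5,746/580.0)×78.3 + (580.0/2)×0.27×£12.05 = £70,958.53.
Lowest total cost among the candidates is at Q = 580.0.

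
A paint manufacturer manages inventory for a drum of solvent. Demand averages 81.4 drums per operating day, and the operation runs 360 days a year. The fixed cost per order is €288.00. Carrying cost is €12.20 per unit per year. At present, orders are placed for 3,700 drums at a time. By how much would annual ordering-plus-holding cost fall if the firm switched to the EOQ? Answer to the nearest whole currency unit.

Extra cost ≈ €10,501 per year

Annual demand D = 81.4 × 360 = 29,304.
EOQ = √(2DS/H) = √(2 × 29,304 × 288 / 12.2) ≈ 1176.24.
Cost at Q* = (D/Q*)S + (Q*/2)H = √(2DSH) ≈ €14,350.09.
Cost at Q = 3,700: (29,304/3,700)×288 + (3,700/2)×12.2 = €2,280.96 + €22,570.00 = €24,850.96.
Excess = €24,850.96 − €14,350.09 = €10,500.87.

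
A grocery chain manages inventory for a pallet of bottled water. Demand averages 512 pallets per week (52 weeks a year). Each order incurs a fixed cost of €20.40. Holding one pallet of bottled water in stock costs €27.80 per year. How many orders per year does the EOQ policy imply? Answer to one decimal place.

Annual demand D = 512 × 52 = 26,624.
The optimal lot size = √(2DS/H) = √(2 × 26,624 × 20.4 / 27.8) ≈ 197.67.
Orders per year = D / Q* = 26,624 / 197.67 ≈ 134.688.

N ≈ 134.7 orders per year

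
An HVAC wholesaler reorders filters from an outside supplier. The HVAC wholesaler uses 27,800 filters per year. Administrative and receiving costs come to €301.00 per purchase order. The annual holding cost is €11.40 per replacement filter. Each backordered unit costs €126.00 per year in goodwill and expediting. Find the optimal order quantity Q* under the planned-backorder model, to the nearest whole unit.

Q* ≈ 1,265 filters

With planned backorders, Q* = √(2DS/H) · √((H+B)/B).
√(2DS/H) = √(2 × 27,800 × 301 / 11.4) = 1211.625.
√((H+B)/B) = √((11.4+126)/126) = 1.0443.
Q* ≈ 1265.250.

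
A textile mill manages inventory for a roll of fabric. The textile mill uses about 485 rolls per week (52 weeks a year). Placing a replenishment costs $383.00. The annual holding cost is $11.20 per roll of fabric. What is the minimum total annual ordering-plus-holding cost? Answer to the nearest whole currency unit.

TC* ≈ $14,709

Annual demand D = 485 × 52 = 25,220.
EOQ = √(2DS/H) = √(2 × 25,220 × 383 / 11.2) ≈ 1313.34.
At the optimum the two cost components are equal, so total cost = 2·(Q*/2)H = Q*·H.
Minimum total = √(2DSH) = √(2 × 25,220 × 383 × 11.2) ≈ 14709.433.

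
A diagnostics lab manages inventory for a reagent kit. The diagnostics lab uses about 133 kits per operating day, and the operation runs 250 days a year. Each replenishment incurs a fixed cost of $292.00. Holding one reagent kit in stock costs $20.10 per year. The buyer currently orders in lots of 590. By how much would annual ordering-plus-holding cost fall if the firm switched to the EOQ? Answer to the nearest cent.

Annual demand D = 133 × 250 = 33,250.
EOQ = √(2DS/H) = √(2 × 33,250 × 292 / 20.1) ≈ 982.89.
Cost at Q* = (D/Q*)S + (Q*/2)H = √(2DSH) ≈ $19,756.06.
Cost at Q = 590: (33,250/590)×292 + (590/2)×20.1 = $16,455.93 + $5,929.50 = $22,385.43.
Excess = $22,385.43 − $19,756.06 = $2,629.37.

Extra cost ≈ $2,629.37 per year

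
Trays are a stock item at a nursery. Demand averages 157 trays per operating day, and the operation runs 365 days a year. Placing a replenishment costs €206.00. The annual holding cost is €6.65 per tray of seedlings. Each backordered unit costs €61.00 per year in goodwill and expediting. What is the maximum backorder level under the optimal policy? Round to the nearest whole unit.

S* ≈ 195 trays

Annual demand D = 157 × 365 = 57,305.
With planned backorders, Q* = √(2DS/H) · √((H+B)/B).
√(2DS/H) = √(2 × 57,305 × 206 / 6.65) = 1884.231.
√((H+B)/B) = √((6.65+61)/61) = 1.0531.
Q* ≈ 1984.280.
S* = Q* · H/(H+B) = 1984.280 × 6.65/67.65 ≈ 195.055.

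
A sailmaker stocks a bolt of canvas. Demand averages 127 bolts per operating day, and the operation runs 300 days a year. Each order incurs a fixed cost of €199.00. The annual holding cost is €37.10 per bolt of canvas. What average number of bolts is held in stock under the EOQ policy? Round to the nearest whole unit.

Annual demand D = 127 × 300 = 38,100.
EOQ = √(2DS/H) = √(2 × 38,100 × 199 / 37.1) ≈ 639.32.
Average inventory = Q*/2 ≈ 639.32 / 2 = 319.659.

Average inventory ≈ 320 bolts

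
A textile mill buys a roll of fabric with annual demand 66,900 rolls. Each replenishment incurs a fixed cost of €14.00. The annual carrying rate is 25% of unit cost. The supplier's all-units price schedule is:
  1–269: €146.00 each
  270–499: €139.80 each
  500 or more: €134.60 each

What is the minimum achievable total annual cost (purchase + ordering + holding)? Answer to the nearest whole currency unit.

Holding cost per unit per year at price C is H = 0.25·C.
Candidates are each tier's EOQ (if it falls in that tier) and each price-break quantity.
EOQ at €146.00 = 226.5 (feasible in tier 1): TC = 66,900×€146.00 + (66,900/226.5)×14 + (226.5/2)×0.25×€146.00 = €9,775,668.72.
EOQ at €139.80 = 231.5 < 270, so use break Q=270: TC = 66,900×€139.80 + (66,900/270.0)×14 + (270.0/2)×0.25×€139.80 = €9,360,807.14.
EOQ at €134.60 = 235.9 < 500, so use break Q=500: TC = 66,900×€134.60 + (66,900/500.0)×14 + (500.0/2)×0.25×€134.60 = €9,015,025.70.
Lowest total cost among the candidates is at Q = 500.0.

TC* ≈ €9,015,026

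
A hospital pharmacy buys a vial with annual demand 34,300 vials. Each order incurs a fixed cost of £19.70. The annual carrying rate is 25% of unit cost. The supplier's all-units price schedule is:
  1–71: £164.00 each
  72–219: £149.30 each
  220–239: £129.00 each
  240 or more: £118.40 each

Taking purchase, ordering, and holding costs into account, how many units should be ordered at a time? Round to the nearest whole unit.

Holding cost per unit per year at price C is H = 0.25·C.
Evaluate total cost at each tier's feasible EOQ or, if the EOQ is below the tier, at the tier's minimum quantity.
Tier 1 (£164.00): EOQ = 181.6 exceeds tier's upper bound 71, so this tier is dominated.
EOQ at £149.30 = 190.3 (feasible in tier 2): TC = 34,300×£149.30 + (34,300/190.3)×19.7 + (190.3/2)×0.25×£149.30 = £5,128,092.24.
EOQ at £129.00 = 204.7 < 220, so use break Q=220: TC = 34,300×£129.00 + (34,300/220.0)×19.7 + (220.0/2)×0.25×£129.00 = £4,431,318.91.
EOQ at £118.40 = 213.7 < 240, so use break Q=240: TC = 34,300×£118.40 + (34,300/240.0)×19.7 + (240.0/2)×0.25×£118.40 = £4,067,487.46.
Lowest total cost is £4,067,487.46 at Q = 240.0.

Q* ≈ 240 vials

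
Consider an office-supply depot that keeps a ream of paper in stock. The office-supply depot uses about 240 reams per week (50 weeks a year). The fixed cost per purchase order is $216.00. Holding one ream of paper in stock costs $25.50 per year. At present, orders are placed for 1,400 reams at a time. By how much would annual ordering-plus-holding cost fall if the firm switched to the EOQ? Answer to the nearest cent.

Annual demand D = 240 × 50 = 12,000.
EOQ = √(2DS/H) = √(2 × 12,000 × 216 / 25.5) ≈ 450.88.
Cost at Q* = (D/Q*)S + (Q*/2)H = √(2DSH) ≈ $11,497.48.
Cost at Q = 1,400: (12,000/1,400)×216 + (1,400/2)×25.5 = $1,851.43 + $17,850.00 = $19,701.43.
Excess = $19,701.43 − $11,497.48 = $8,203.95.

Extra cost ≈ $8,203.95 per year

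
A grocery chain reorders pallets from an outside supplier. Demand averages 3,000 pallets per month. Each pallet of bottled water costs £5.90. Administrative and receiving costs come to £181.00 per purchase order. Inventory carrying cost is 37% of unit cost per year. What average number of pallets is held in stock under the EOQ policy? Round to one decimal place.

Annual demand D = 3,000 × 12 = 36,000.
Holding cost H = 0.37 × £5.90 = £2.1830 per unit per year.
The optimal lot size = √(2DS/H) = √(2 × 36,000 × 181 / 2.183) ≈ 2443.31.
Average inventory = Q*/2 ≈ 2443.31 / 2 = 1221.655.

Average inventory ≈ 1,221.7 pallets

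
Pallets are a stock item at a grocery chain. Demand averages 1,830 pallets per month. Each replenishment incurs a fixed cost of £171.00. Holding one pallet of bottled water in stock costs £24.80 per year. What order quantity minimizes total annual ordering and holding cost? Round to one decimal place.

Q* ≈ 550.3 pallets

Annual demand D = 1,830 × 12 = 21,960.
EOQ = √(2DS / H) = √(2 × 21,960 × 171 / 24.8).
= √(7,510,320 / 24.8) = √302,835.4839 ≈ 550.305.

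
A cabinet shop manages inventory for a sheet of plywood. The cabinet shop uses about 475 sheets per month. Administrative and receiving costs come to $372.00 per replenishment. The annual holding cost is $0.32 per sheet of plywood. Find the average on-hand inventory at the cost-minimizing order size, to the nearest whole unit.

Annual demand D = 475 × 12 = 5,700.
The optimal lot size = √(2DS/H) = √(2 × 5,700 × 372 / 0.32) ≈ 3640.40.
Average inventory = Q*/2 ≈ 3640.40 / 2 = 1820.199.

Average inventory ≈ 1,820 sheets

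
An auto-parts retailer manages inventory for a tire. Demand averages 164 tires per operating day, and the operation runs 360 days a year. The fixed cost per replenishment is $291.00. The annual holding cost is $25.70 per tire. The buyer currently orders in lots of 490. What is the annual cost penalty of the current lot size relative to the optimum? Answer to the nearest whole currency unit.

Extra cost ≈ $11,642 per year

Annual demand D = 164 × 360 = 59,040.
EOQ = √(2DS/H) = √(2 × 59,040 × 291 / 25.7) ≈ 1156.29.
Cost at Q* = (D/Q*)S + (Q*/2)H = √(2DSH) ≈ $29,716.74.
Cost at Q = 490: (59,040/490)×291 + (490/2)×25.7 = $35,062.53 + $6,296.50 = $41,359.03.
Excess = $41,359.03 − $29,716.74 = $11,642.29.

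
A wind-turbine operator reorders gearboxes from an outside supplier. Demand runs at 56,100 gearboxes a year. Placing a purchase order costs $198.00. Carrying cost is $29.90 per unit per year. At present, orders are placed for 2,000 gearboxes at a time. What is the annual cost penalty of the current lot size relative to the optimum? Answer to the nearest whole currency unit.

EOQ = √(2DS/H) = √(2 × 56,100 × 198 / 29.9) ≈ 861.97.
Cost at Q* = (D/Q*)S + (Q*/2)H = √(2DSH) ≈ $25,772.98.
Cost at Q = 2,000: (56,100/2,000)×198 + (2,000/2)×29.9 = $5,553.90 + $29,900.00 = $35,453.90.
Excess = $35,453.90 − $25,772.98 = $9,680.92.

Extra cost ≈ $9,681 per year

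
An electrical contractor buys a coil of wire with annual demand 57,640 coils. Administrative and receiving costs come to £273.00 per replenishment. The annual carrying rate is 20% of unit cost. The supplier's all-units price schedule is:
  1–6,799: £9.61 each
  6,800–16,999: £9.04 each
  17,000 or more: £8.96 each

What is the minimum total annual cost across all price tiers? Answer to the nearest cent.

Holding cost per unit per year at price C is H = 0.20·C.
For each price level, check whether its EOQ is feasible; otherwise the best quantity at that price is the breakpoint.
EOQ at £9.61 = 4046.5 (feasible in tier 1): TC = 57,640×£9.61 + (57,640/4046.5)×273 + (4046.5/2)×0.20×£9.61 = £561,697.81.
EOQ at £9.04 = 4172.1 < 6800, so use break Q=6800: TC = 57,640×£9.04 + (57,640/6800.0)×273 + (6800.0/2)×0.20×£9.04 = £529,526.88.
EOQ at £8.96 = 4190.7 < 17000, so use break Q=17000: TC = 57,640×£8.96 + (57,640/17000.0)×273 + (17000.0/2)×0.20×£8.96 = £532,612.03.
Lowest total cost among the candidates is at Q = 6800.0.

TC* ≈ £529,526.88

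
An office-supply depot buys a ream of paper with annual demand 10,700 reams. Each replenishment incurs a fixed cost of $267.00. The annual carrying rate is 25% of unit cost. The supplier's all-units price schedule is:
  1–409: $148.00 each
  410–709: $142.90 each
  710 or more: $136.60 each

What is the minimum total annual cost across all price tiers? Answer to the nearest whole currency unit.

TC* ≈ $1,477,767

Holding cost per unit per year at price C is H = 0.25·C.
Candidates are each tier's EOQ (if it falls in that tier) and each price-break quantity.
EOQ at $148.00 = 393.0 (feasible in tier 1): TC = 10,700×$148.00 + (10,700/393.0)×267 + (393.0/2)×0.25×$148.00 = $1,598,139.97.
EOQ at $142.90 = 399.9 < 410, so use break Q=410: TC = 10,700×$142.90 + (10,700/410.0)×267 + (410.0/2)×0.25×$142.90 = $1,543,321.67.
EOQ at $136.60 = 409.0 < 710, so use break Q=710: TC = 10,700×$136.60 + (10,700/710.0)×267 + (710.0/2)×0.25×$136.60 = $1,477,767.05.
Lowest total cost among the candidates is at Q = 710.0.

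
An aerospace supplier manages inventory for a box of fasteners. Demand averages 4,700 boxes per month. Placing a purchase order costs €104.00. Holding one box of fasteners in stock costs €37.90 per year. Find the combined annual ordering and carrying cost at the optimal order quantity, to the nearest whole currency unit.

Annual demand D = 4,700 × 12 = 56,400.
EOQ = √(2DS/H) = √(2 × 56,400 × 104 / 37.9) ≈ 556.35.
At Q*, ordering cost (D/Q*)S equals holding cost (Q*/2)H, each = √(DSH/2).
Minimum total = √(2DSH) = √(2 × 56,400 × 104 × 37.9) ≈ 21085.836.

TC* ≈ €21,086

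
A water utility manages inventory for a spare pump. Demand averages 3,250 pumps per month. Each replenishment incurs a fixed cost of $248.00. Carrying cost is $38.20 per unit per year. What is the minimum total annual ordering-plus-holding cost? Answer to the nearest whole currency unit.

Annual demand D = 3,250 × 12 = 39,000.
EOQ = √(2DS/H) = √(2 × 39,000 × 248 / 38.2) ≈ 711.61.
At Q*, ordering cost (D/Q*)S equals holding cost (Q*/2)H, each = √(DSH/2).
Minimum total = √(2DSH) = √(2 × 39,000 × 248 × 38.2) ≈ 27183.466.

TC* ≈ $27,183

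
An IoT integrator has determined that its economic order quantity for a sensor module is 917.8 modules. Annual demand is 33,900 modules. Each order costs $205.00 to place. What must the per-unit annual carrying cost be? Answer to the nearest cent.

H ≈ $16.50

Squaring Q* = √(2DS/H) gives Q*² = 2DS/H.
From Q* = √(2DS/H): H = 2DS / Q*² = 2 × 33,900 × 205 / 917.8² = 16.5001.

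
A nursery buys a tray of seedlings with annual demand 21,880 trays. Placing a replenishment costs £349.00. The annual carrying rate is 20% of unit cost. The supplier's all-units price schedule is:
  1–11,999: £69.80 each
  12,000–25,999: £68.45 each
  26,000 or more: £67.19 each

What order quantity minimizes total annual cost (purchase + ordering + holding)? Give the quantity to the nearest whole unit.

Holding cost per unit per year at price C is H = 0.20·C.
For each price level, check whether its EOQ is feasible; otherwise the best quantity at that price is the breakpoint.
EOQ at £69.80 = 1045.9 (feasible in tier 1): TC = 21,880×£69.80 + (21,880/1045.9)×349 + (1045.9/2)×0.20×£69.80 = £1,541,825.39.
EOQ at £68.45 = 1056.2 < 12000, so use break Q=12000: TC = 21,880×£68.45 + (21,880/12000.0)×349 + (12000.0/2)×0.20×£68.45 = £1,580,462.34.
EOQ at £67.19 = 1066.1 < 26000, so use break Q=26000: TC = 21,880×£67.19 + (21,880/26000.0)×349 + (26000.0/2)×0.20×£67.19 = £1,645,104.90.
Lowest total cost is £1,541,825.39 at Q = 1045.9.

Q* ≈ 1,046 trays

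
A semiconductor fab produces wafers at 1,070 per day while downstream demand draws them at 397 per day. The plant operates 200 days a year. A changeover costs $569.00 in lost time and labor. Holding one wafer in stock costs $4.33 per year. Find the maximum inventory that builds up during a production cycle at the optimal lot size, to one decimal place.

Annual demand D = 397 × 200 = 79,400.
Production build-up factor (1 − d/p) = 1 − 397/1,070 = 0.6290.
Q* = √(2DS / (H(1 − d/p))) = √(2 × 79,400 × 569 / (4.33 × 0.6290)).
= √(90,357,200 / 2.7234) ≈ 5759.991.
Maximum inventory = Q*(1 − d/p) = 5759.991 × 0.6290 ≈ 3622.873.

I_max ≈ 3,622.9 wafers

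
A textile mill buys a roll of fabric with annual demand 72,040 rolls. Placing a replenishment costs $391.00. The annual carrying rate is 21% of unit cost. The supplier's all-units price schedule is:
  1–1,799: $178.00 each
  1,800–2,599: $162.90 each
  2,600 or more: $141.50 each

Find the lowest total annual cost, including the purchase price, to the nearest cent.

TC* ≈ $10,243,123.21

Holding cost per unit per year at price C is H = 0.21·C.
For each price level, check whether its EOQ is feasible; otherwise the best quantity at that price is the breakpoint.
EOQ at $178.00 = 1227.6 (feasible in tier 1): TC = 72,040×$178.00 + (72,040/1227.6)×391 + (1227.6/2)×0.21×$178.00 = $12,869,009.14.
EOQ at $162.90 = 1283.3 < 1800, so use break Q=1800: TC = 72,040×$162.90 + (72,040/1800.0)×391 + (1800.0/2)×0.21×$162.90 = $11,781,752.79.
EOQ at $141.50 = 1376.9 < 2600, so use break Q=2600: TC = 72,040×$141.50 + (72,040/2600.0)×391 + (2600.0/2)×0.21×$141.50 = $10,243,123.21.
Lowest total cost among the candidates is at Q = 2600.0.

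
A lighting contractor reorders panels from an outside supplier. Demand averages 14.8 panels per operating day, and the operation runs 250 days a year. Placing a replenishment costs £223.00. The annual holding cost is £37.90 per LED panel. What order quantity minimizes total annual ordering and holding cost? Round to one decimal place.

Q* ≈ 208.7 panels

Annual demand D = 14.8 × 250 = 3,700.
EOQ = √(2DS / H) = √(2 × 3,700 × 223 / 37.9).
= √(1,650,200 / 37.9) = √43,540.8971 ≈ 208.665.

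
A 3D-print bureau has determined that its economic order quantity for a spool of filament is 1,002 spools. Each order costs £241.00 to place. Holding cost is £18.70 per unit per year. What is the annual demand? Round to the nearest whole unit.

The basic EOQ model gives Q* = √(2DS/H); rearrange for the unknown.
From Q* = √(2DS/H): D = Q*²H / (2S) = 1,002² × 18.7 / (2 × 241) = 38952.022.

D ≈ 38,952 spools per year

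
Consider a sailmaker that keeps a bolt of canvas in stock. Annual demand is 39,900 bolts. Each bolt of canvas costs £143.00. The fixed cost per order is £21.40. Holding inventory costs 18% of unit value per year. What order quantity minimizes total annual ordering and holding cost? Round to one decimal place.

Q* ≈ 257.6 bolts

Holding cost H = 0.18 × £143.00 = £25.7400 per unit per year.
EOQ = √(2DS / H) = √(2 × 39,900 × 21.4 / 25.74).
= √(1,707,720 / 25.74) = √66,344.9883 ≈ 257.575.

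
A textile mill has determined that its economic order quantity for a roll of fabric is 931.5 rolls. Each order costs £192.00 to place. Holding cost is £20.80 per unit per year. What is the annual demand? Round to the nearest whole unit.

D ≈ 47,000 rolls per year

Squaring Q* = √(2DS/H) gives Q*² = 2DS/H.
From Q* = √(2DS/H): D = Q*²H / (2S) = 931.5² × 20.8 / (2 × 192) = 46999.997.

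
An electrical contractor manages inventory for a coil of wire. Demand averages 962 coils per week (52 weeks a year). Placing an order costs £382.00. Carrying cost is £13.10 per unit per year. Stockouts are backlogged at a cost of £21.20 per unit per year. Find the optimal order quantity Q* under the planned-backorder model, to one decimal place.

Q* ≈ 2,172.6 coils

Annual demand D = 962 × 52 = 50,024.
With planned backorders, Q* = √(2DS/H) · √((H+B)/B).
√(2DS/H) = √(2 × 50,024 × 382 / 13.1) = 1708.049.
√((H+B)/B) = √((13.1+21.2)/21.2) = 1.2720.
Q* ≈ 2172.598.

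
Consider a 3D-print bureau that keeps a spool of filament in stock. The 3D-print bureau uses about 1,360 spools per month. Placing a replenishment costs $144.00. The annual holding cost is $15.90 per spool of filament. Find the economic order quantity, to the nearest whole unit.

Annual demand D = 1,360 × 12 = 16,320.
EOQ = √(2DS / H) = √(2 × 16,320 × 144 / 15.9).
= √(4,700,160 / 15.9) = √295,607.5472 ≈ 543.698.

Q* ≈ 544 spools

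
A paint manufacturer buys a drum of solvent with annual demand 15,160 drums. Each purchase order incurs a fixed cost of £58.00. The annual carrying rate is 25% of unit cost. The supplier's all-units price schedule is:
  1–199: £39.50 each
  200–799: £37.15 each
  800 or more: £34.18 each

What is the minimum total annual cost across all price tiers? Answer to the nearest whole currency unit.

TC* ≈ £522,686

Holding cost per unit per year at price C is H = 0.25·C.
For each price level, check whether its EOQ is feasible; otherwise the best quantity at that price is the breakpoint.
Tier 1 (£39.50): EOQ = 422.0 exceeds tier's upper bound 199, so this tier is dominated.
EOQ at £37.15 = 435.1 (feasible in tier 2): TC = 15,160×£37.15 + (15,160/435.1)×58 + (435.1/2)×0.25×£37.15 = £567,235.36.
EOQ at £34.18 = 453.7 < 800, so use break Q=800: TC = 15,160×£34.18 + (15,160/800.0)×58 + (800.0/2)×0.25×£34.18 = £522,685.90.
Lowest total cost among the candidates is at Q = 800.0.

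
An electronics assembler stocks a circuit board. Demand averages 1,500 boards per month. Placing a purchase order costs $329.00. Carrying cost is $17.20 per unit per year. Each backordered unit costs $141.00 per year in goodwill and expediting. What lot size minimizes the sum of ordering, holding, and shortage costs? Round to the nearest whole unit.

Annual demand D = 1,500 × 12 = 18,000.
With planned backorders, Q* = √(2DS/H) · √((H+B)/B).
√(2DS/H) = √(2 × 18,000 × 329 / 17.2) = 829.822.
√((H+B)/B) = √((17.2+141)/141) = 1.0592.
Q* ≈ 878.979.

Q* ≈ 879 boards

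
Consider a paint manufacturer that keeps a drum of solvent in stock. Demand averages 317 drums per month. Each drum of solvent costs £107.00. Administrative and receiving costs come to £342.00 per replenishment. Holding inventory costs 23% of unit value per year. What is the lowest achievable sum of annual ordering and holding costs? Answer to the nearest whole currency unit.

Annual demand D = 317 × 12 = 3,804.
Holding cost H = 0.23 × £107.00 = £24.6100 per unit per year.
Q* = √(2DS/H) = √(2 × 3,804 × 342 / 24.61) ≈ 325.16.
At the optimum the two cost components are equal, so total cost = 2·(Q*/2)H = Q*·H.
Minimum total = √(2DSH) = √(2 × 3,804 × 342 × 24.61) ≈ 8002.103.

TC* ≈ £8,002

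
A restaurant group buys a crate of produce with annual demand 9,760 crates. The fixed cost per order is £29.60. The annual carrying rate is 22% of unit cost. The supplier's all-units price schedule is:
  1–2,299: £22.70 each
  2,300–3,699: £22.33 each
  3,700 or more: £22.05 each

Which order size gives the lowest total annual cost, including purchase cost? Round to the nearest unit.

Holding cost per unit per year at price C is H = 0.22·C.
Candidates are each tier's EOQ (if it falls in that tier) and each price-break quantity.
EOQ at £22.70 = 340.1 (feasible in tier 1): TC = 9,760×£22.70 + (9,760/340.1)×29.6 + (340.1/2)×0.22×£22.70 = £223,250.67.
EOQ at £22.33 = 342.9 < 2300, so use break Q=2300: TC = 9,760×£22.33 + (9,760/2300.0)×29.6 + (2300.0/2)×0.22×£22.33 = £223,715.90.
EOQ at £22.05 = 345.1 < 3700, so use break Q=3700: TC = 9,760×£22.05 + (9,760/3700.0)×29.6 + (3700.0/2)×0.22×£22.05 = £224,260.43.
Lowest total cost is £223,250.67 at Q = 340.1.

Q* ≈ 340 crates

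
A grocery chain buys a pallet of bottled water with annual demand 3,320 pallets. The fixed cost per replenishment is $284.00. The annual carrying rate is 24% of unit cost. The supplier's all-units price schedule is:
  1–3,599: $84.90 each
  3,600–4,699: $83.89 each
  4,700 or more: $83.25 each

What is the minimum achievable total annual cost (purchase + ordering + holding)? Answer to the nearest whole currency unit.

Holding cost per unit per year at price C is H = 0.24·C.
For each price level, check whether its EOQ is feasible; otherwise the best quantity at that price is the breakpoint.
EOQ at $84.90 = 304.2 (feasible in tier 1): TC = 3,320×$84.90 + (3,320/304.2)×284 + (304.2/2)×0.24×$84.90 = $288,066.73.
EOQ at $83.89 = 306.0 < 3600, so use break Q=3600: TC = 3,320×$83.89 + (3,320/3600.0)×284 + (3600.0/2)×0.24×$83.89 = $315,017.19.
EOQ at $83.25 = 307.2 < 4700, so use break Q=4700: TC = 3,320×$83.25 + (3,320/4700.0)×284 + (4700.0/2)×0.24×$83.25 = $323,543.61.
Lowest total cost among the candidates is at Q = 304.2.

TC* ≈ $288,067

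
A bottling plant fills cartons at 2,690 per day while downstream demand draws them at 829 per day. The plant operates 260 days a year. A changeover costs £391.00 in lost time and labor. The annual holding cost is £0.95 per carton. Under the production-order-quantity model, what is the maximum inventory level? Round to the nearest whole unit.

I_max ≈ 11,079 cartons

Annual demand D = 829 × 260 = 215,540.
Production build-up factor (1 − d/p) = 1 − 829/2,690 = 0.6918.
Q* = √(2DS / (H(1 − d/p))) = √(2 × 215,540 × 391 / (0.95 × 0.6918)).
= √(168,552,280 / 0.6572) ≈ 16014.319.
Maximum inventory = Q*(1 − d/p) = 16014.319 × 0.6918 ≈ 11079.051.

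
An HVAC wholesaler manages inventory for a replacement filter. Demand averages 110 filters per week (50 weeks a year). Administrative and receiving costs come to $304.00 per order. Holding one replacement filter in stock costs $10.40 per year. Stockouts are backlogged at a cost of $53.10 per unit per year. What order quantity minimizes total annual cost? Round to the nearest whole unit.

Q* ≈ 620 filters

Annual demand D = 110 × 50 = 5,500.
With planned backorders, Q* = √(2DS/H) · √((H+B)/B).
√(2DS/H) = √(2 × 5,500 × 304 / 10.4) = 567.044.
√((H+B)/B) = √((10.4+53.1)/53.1) = 1.0936.
Q* ≈ 620.092.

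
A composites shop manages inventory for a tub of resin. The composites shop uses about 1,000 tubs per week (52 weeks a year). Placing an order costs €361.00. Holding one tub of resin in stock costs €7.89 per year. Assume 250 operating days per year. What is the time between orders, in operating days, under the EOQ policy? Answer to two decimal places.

Annual demand D = 1,000 × 52 = 52,000.
The optimal lot size = √(2DS/H) = √(2 × 52,000 × 361 / 7.89) ≈ 2181.38.
Cycle time = Q*/D × 250 = 2181.38 / 52,000 × 250 ≈ 10.487 days.

T ≈ 10.49 days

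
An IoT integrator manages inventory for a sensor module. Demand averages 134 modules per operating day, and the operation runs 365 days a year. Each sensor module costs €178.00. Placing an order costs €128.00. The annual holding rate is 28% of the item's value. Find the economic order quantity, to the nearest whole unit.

Q* ≈ 501 modules

Annual demand D = 134 × 365 = 48,910.
Holding cost H = 0.28 × €178.00 = €49.8400 per unit per year.
EOQ = √(2DS / H) = √(2 × 48,910 × 128 / 49.84).
= √(12,520,960 / 49.84) = √251,223.114 ≈ 501.222.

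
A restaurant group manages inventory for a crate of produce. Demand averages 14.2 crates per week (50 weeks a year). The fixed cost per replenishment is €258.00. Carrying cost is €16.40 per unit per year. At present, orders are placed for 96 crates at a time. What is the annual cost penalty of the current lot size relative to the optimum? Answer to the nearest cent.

Annual demand D = 14.2 × 50 = 710.
EOQ = √(2DS/H) = √(2 × 710 × 258 / 16.4) ≈ 149.46.
Cost at Q* = (D/Q*)S + (Q*/2)H = √(2DSH) ≈ €2,451.18.
Cost at Q = 96: (710/96)×258 + (96/2)×16.4 = €1,908.12 + €787.20 = €2,695.32.
Excess = €2,695.32 − €2,451.18 = €244.14.

Extra cost ≈ €244.14 per year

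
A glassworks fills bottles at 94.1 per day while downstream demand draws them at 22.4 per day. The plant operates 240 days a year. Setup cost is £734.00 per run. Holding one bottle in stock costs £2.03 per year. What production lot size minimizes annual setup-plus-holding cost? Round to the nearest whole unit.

Q* ≈ 2,259 bottles

Annual demand D = 22.4 × 240 = 5,376.
Production build-up factor (1 − d/p) = 1 − 22.4/94.1 = 0.7620.
Q* = √(2DS / (H(1 − d/p))) = √(2 × 5,376 × 734 / (2.03 × 0.7620)).
= √(7,891,968 / 1.5468) ≈ 2258.811.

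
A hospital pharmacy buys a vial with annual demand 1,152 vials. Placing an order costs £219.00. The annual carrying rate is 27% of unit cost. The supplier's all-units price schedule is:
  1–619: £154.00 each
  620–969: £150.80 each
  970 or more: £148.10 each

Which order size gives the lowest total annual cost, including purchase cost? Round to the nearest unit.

Q* ≈ 110 vials

Holding cost per unit per year at price C is H = 0.27·C.
For each price level, check whether its EOQ is feasible; otherwise the best quantity at that price is the breakpoint.
EOQ at £154.00 = 110.2 (feasible in tier 1): TC = 1,152×£154.00 + (1,152/110.2)×219 + (110.2/2)×0.27×£154.00 = £181,988.42.
EOQ at £150.80 = 111.3 < 620, so use break Q=620: TC = 1,152×£150.80 + (1,152/620.0)×219 + (620.0/2)×0.27×£150.80 = £186,750.48.
EOQ at £148.10 = 112.3 < 970, so use break Q=970: TC = 1,152×£148.10 + (1,152/970.0)×219 + (970.0/2)×0.27×£148.10 = £190,264.99.
Lowest total cost is £181,988.42 at Q = 110.2.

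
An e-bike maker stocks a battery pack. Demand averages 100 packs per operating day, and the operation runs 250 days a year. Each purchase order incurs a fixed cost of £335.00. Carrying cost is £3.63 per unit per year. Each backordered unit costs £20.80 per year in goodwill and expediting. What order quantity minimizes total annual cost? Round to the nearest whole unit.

Q* ≈ 2,328 packs

Annual demand D = 100 × 250 = 25,000.
With planned backorders, Q* = √(2DS/H) · √((H+B)/B).
√(2DS/H) = √(2 × 25,000 × 335 / 3.63) = 2148.098.
√((H+B)/B) = √((3.63+20.8)/20.8) = 1.0838.
Q* ≈ 2328.006.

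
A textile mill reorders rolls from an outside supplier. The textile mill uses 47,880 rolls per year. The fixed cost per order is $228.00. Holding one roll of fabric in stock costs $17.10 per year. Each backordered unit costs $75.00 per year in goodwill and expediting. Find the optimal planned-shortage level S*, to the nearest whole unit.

S* ≈ 232 rolls

With planned backorders, Q* = √(2DS/H) · √((H+B)/B).
√(2DS/H) = √(2 × 47,880 × 228 / 17.1) = 1129.956.
√((H+B)/B) = √((17.1+75)/75) = 1.1082.
Q* ≈ 1252.162.
S* = Q* · H/(H+B) = 1252.162 × 17.1/92.1 ≈ 232.486.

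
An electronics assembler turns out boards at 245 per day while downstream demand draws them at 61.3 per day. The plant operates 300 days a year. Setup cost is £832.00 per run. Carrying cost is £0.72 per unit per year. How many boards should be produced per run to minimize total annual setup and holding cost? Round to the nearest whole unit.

Q* ≈ 7,529 boards

Annual demand D = 61.3 × 300 = 18,390.
Production build-up factor (1 − d/p) = 1 − 61.3/245 = 0.7498.
Q* = √(2DS / (H(1 − d/p))) = √(2 × 18,390 × 832 / (0.72 × 0.7498)).
= √(30,600,960 / 0.5399) ≈ 7528.869.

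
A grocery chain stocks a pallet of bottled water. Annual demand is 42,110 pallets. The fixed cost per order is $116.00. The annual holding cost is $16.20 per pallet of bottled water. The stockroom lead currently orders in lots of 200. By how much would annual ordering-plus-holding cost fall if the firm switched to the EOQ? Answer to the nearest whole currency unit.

Extra cost ≈ $13,463 per year

EOQ = √(2DS/H) = √(2 × 42,110 × 116 / 16.2) ≈ 776.57.
Cost at Q* = (D/Q*)S + (Q*/2)H = √(2DSH) ≈ $12,580.39.
Cost at Q = 200: (42,110/200)×116 + (200/2)×16.2 = $24,423.80 + $1,620.00 = $26,043.80.
Excess = $26,043.80 − $12,580.39 = $13,463.41.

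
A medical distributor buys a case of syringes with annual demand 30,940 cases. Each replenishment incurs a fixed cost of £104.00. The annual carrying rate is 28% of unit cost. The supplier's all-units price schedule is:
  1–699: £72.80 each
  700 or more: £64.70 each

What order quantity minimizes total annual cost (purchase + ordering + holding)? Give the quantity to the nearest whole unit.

Holding cost per unit per year at price C is H = 0.28·C.
Evaluate total cost at each tier's feasible EOQ or, if the EOQ is below the tier, at the tier's minimum quantity.
EOQ at £72.80 = 561.9 (feasible in tier 1): TC = 30,940×£72.80 + (30,940/561.9)×104 + (561.9/2)×0.28×£72.80 = £2,263,885.46.
EOQ at £64.70 = 596.0 < 700, so use break Q=700: TC = 30,940×£64.70 + (30,940/700.0)×104 + (700.0/2)×0.28×£64.70 = £2,012,755.40.
Lowest total cost is £2,012,755.40 at Q = 700.0.

Q* ≈ 700 cases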